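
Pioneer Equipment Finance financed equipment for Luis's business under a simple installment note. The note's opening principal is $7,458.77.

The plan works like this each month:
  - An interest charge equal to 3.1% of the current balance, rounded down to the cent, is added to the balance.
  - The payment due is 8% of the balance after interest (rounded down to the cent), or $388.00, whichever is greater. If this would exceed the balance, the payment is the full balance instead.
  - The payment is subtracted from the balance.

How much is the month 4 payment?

$524.99

Month 1: opening $7,458.77; interest $231.22 → $7,689.99; payment $615.19; balance $7,074.80
Month 2: opening $7,074.80; interest $219.31 → $7,294.11; payment $583.52; balance $6,710.59
Month 3: opening $6,710.59; interest $208.02 → $6,918.61; payment $553.48; balance $6,365.13
Month 4: opening $6,365.13; interest $197.31 → $6,562.44; payment $524.99; balance $6,037.45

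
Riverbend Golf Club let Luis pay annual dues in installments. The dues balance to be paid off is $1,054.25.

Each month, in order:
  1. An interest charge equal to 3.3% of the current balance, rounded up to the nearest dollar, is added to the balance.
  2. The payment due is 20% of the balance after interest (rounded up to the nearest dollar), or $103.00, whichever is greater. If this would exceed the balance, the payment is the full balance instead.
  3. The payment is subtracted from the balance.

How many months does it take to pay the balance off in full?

Month 1: opening $1,054.25; interest $35.00 → $1,089.25; payment $218.00; balance $871.25
Month 2: opening $871.25; interest $29.00 → $900.25; payment $181.00; balance $719.25
Month 3: opening $719.25; interest $24.00 → $743.25; payment $149.00; balance $594.25
Month 4: opening $594.25; interest $20.00 → $614.25; payment $123.00; balance $491.25
Month 5: opening $491.25; interest $17.00 → $508.25; payment $103.00; balance $405.25
Month 6: opening $405.25; interest $14.00 → $419.25; payment $103.00; balance $316.25
Month 7: opening $316.25; interest $11.00 → $327.25; payment $103.00; balance $224.25
Month 8: opening $224.25; interest $8.00 → $232.25; payment $103.00; balance $129.25
Month 9: opening $129.25; interest $5.00 → $134.25; payment $103.00; balance $31.25
Month 10: opening $31.25; interest $2.00 → $33.25; payment $33.25; balance $0.00
Balance reaches $0.00 in month 10.

10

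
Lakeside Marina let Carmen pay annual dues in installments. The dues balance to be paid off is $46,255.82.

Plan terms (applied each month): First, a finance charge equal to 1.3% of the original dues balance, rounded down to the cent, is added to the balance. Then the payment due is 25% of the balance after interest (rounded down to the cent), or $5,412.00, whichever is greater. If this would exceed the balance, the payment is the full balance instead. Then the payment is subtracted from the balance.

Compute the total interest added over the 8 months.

Month 1: opening $46,255.82; interest $601.32 → $46,857.14; payment $11,714.28; balance $35,142.86
Month 2: opening $35,142.86; interest $601.32 → $35,744.18; payment $8,936.04; balance $26,808.14
Month 3: opening $26,808.14; interest $601.32 → $27,409.46; payment $6,852.36; balance $20,557.10
Month 4: opening $20,557.10; interest $601.32 → $21,158.42; payment $5,412.00; balance $15,746.42
Month 5: opening $15,746.42; interest $601.32 → $16,347.74; payment $5,412.00; balance $10,935.74
Month 6: opening $10,935.74; interest $601.32 → $11,537.06; payment $5,412.00; balance $6,125.06
Month 7: opening $6,125.06; interest $601.32 → $6,726.38; payment $5,412.00; balance $1,314.38
Month 8: opening $1,314.38; interest $601.32 → $1,915.70; payment $1,915.70; balance $0.00
Total interest: $601.32 + $601.32 + $601.32 + $601.32 + $601.32 + $601.32 + $601.32 + $601.32 = $4,810.56

$4,810.56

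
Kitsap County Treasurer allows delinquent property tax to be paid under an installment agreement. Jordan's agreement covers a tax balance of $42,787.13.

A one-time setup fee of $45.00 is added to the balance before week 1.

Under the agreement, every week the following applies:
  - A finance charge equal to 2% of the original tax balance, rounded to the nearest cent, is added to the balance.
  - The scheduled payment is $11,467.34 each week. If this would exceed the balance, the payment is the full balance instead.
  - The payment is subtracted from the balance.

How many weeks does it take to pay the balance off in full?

5

Week 1: $42,832.13 +$855.74 interest = $43,687.87; pay $11,467.34 → $32,220.53
Week 2: $32,220.53 +$855.74 interest = $33,076.27; pay $11,467.34 → $21,608.93
Week 3: $21,608.93 +$855.74 interest = $22,464.67; pay $11,467.34 → $10,997.33
Week 4: $10,997.33 +$855.74 interest = $11,853.07; pay $11,467.34 → $385.73
Week 5: $385.73 +$855.74 interest = $1,241.47; pay $1,241.47 → $0.00
Balance reaches $0.00 in week 5.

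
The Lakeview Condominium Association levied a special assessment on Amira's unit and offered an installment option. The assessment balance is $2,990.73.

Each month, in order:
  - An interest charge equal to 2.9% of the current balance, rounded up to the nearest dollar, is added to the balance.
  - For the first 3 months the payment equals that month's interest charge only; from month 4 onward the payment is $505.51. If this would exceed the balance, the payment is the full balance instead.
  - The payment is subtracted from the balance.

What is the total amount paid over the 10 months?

Month 1: opening $2,990.73; interest $87.00 → $3,077.73; payment $87.00; balance $2,990.73
Month 2: opening $2,990.73; interest $87.00 → $3,077.73; payment $87.00; balance $2,990.73
Month 3: opening $2,990.73; interest $87.00 → $3,077.73; payment $87.00; balance $2,990.73
Month 4: opening $2,990.73; interest $87.00 → $3,077.73; payment $505.51; balance $2,572.22
Month 5: opening $2,572.22; interest $75.00 → $2,647.22; payment $505.51; balance $2,141.71
Month 6: opening $2,141.71; interest $63.00 → $2,204.71; payment $505.51; balance $1,699.20
Month 7: opening $1,699.20; interest $50.00 → $1,749.20; payment $505.51; balance $1,243.69
Month 8: opening $1,243.69; interest $37.00 → $1,280.69; payment $505.51; balance $775.18
Month 9: opening $775.18; interest $23.00 → $798.18; payment $505.51; balance $292.67
Month 10: opening $292.67; interest $9.00 → $301.67; payment $301.67; balance $0.00
Total paid: $3,595.73

$3,595.73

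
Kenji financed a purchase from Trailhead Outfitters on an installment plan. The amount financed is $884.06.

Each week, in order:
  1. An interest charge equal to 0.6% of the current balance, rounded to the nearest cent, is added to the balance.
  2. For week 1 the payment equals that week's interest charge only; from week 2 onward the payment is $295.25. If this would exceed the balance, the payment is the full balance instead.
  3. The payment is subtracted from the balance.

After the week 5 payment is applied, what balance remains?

$0.00

Week 1: opening $884.06; interest $5.30 → $889.36; payment $5.30; balance $884.06
Week 2: opening $884.06; interest $5.30 → $889.36; payment $295.25; balance $594.11
Week 3: opening $594.11; interest $3.56 → $597.67; payment $295.25; balance $302.42
Week 4: opening $302.42; interest $1.81 → $304.23; payment $295.25; balance $8.98
Week 5: opening $8.98; interest $0.05 → $9.03; payment $9.03; balance $0.00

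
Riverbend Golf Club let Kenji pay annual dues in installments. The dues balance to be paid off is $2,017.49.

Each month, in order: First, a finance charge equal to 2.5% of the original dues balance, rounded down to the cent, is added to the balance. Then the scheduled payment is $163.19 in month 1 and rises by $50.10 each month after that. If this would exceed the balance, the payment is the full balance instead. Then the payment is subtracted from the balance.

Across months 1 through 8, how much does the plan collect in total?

Month 1: $2,017.49 +$50.43 interest = $2,067.92; pay $163.19 → $1,904.73
Month 2: $1,904.73 +$50.43 interest = $1,955.16; pay $213.29 → $1,741.87
Month 3: $1,741.87 +$50.43 interest = $1,792.30; pay $263.39 → $1,528.91
Month 4: $1,528.91 +$50.43 interest = $1,579.34; pay $313.49 → $1,265.85
Month 5: $1,265.85 +$50.43 interest = $1,316.28; pay $363.59 → $952.69
Month 6: $952.69 +$50.43 interest = $1,003.12; pay $413.69 → $589.43
Month 7: $589.43 +$50.43 interest = $639.86; pay $463.79 → $176.07
Month 8: $176.07 +$50.43 interest = $226.50; pay $226.50 → $0.00
Total paid: $2,420.93

$2,420.93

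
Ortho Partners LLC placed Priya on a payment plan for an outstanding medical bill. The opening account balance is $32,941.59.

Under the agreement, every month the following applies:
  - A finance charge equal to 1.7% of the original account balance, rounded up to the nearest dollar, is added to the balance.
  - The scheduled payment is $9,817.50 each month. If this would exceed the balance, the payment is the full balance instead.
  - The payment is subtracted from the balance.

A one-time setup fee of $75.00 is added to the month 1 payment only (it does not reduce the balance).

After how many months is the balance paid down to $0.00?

4

Month 1: $32,941.59 +$561.00 interest = $33,502.59; pay $9,817.50 (+ $75.00 fee) → $23,685.09
Month 2: $23,685.09 +$561.00 interest = $24,246.09; pay $9,817.50 → $14,428.59
Month 3: $14,428.59 +$561.00 interest = $14,989.59; pay $9,817.50 → $5,172.09
Month 4: $5,172.09 +$561.00 interest = $5,733.09; pay $5,733.09 → $0.00
Balance reaches $0.00 in month 4.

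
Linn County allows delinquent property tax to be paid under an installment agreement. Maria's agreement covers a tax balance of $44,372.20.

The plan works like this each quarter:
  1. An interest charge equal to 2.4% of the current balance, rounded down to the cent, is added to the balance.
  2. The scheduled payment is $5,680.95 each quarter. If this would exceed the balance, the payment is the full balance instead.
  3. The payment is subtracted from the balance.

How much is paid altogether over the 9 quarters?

$49,736.72

Quarter 1: opening $44,372.20; interest $1,064.93 → $45,437.13; payment $5,680.95; balance $39,756.18
Quarter 2: opening $39,756.18; interest $954.14 → $40,710.32; payment $5,680.95; balance $35,029.37
Quarter 3: opening $35,029.37; interest $840.70 → $35,870.07; payment $5,680.95; balance $30,189.12
Quarter 4: opening $30,189.12; interest $724.53 → $30,913.65; payment $5,680.95; balance $25,232.70
Quarter 5: opening $25,232.70; interest $605.58 → $25,838.28; payment $5,680.95; balance $20,157.33
Quarter 6: opening $20,157.33; interest $483.77 → $20,641.10; payment $5,680.95; balance $14,960.15
Quarter 7: opening $14,960.15; interest $359.04 → $15,319.19; payment $5,680.95; balance $9,638.24
Quarter 8: opening $9,638.24; interest $231.31 → $9,869.55; payment $5,680.95; balance $4,188.60
Quarter 9: opening $4,188.60; interest $100.52 → $4,289.12; payment $4,289.12; balance $0.00
Total paid: $49,736.72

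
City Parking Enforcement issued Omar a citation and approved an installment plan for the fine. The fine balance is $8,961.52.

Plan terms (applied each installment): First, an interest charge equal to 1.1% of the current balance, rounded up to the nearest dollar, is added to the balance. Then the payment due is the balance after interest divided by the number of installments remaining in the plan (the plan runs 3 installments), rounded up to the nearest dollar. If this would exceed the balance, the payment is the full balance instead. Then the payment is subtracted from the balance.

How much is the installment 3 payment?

$3,086.52

# | Opening | Interest | Payment | End bal
1 | $8,961.52 | $99.00 | $3,021.00 | $6,039.52
2 | $6,039.52 | $67.00 | $3,054.00 | $3,052.52
3 | $3,052.52 | $34.00 | $3,086.52 | $0.00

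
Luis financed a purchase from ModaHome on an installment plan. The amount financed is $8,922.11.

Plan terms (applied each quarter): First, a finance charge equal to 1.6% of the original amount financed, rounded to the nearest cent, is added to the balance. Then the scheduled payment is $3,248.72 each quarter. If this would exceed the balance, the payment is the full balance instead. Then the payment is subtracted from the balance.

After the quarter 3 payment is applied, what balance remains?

$0.00

# | Opening | Interest | Payment | End bal
1 | $8,922.11 | $142.75 | $3,248.72 | $5,816.14
2 | $5,816.14 | $142.75 | $3,248.72 | $2,710.17
3 | $2,710.17 | $142.75 | $2,852.92 | $0.00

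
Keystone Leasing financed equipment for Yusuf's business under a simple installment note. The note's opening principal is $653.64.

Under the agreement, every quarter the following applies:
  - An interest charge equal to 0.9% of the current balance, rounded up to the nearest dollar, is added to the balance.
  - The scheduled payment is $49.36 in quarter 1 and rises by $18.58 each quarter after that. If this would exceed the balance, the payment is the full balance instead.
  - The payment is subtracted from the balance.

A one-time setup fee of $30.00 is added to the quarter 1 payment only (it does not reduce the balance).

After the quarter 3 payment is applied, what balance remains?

$466.82

Quarter 1: opening $653.64; interest $6.00 → $659.64; payment $49.36 (+ $30.00 fee); balance $610.28
Quarter 2: opening $610.28; interest $6.00 → $616.28; payment $67.94; balance $548.34
Quarter 3: opening $548.34; interest $5.00 → $553.34; payment $86.52; balance $466.82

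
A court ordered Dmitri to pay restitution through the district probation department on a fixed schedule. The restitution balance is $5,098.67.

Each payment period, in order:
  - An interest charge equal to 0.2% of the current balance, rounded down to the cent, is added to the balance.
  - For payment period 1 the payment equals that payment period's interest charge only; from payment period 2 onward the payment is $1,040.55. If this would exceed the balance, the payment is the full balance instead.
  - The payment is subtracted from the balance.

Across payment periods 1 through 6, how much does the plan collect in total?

Payment period 1: $5,098.67 +$10.19 interest = $5,108.86; pay $10.19 → $5,098.67
Payment period 2: $5,098.67 +$10.19 interest = $5,108.86; pay $1,040.55 → $4,068.31
Payment period 3: $4,068.31 +$8.13 interest = $4,076.44; pay $1,040.55 → $3,035.89
Payment period 4: $3,035.89 +$6.07 interest = $3,041.96; pay $1,040.55 → $2,001.41
Payment period 5: $2,001.41 +$4.00 interest = $2,005.41; pay $1,040.55 → $964.86
Payment period 6: $964.86 +$1.92 interest = $966.78; pay $966.78 → $0.00
Total paid: $5,139.17

$5,139.17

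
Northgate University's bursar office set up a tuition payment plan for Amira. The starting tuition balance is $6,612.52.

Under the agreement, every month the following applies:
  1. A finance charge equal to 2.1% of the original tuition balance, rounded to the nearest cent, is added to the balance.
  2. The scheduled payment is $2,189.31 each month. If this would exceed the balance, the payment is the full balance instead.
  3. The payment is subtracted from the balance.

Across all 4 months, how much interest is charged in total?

Month 1: $6,612.52 +$138.86 interest = $6,751.38; pay $2,189.31 → $4,562.07
Month 2: $4,562.07 +$138.86 interest = $4,700.93; pay $2,189.31 → $2,511.62
Month 3: $2,511.62 +$138.86 interest = $2,650.48; pay $2,189.31 → $461.17
Month 4: $461.17 +$138.86 interest = $600.03; pay $600.03 → $0.00
Total interest: $138.86 + $138.86 + $138.86 + $138.86 = $555.44

$555.44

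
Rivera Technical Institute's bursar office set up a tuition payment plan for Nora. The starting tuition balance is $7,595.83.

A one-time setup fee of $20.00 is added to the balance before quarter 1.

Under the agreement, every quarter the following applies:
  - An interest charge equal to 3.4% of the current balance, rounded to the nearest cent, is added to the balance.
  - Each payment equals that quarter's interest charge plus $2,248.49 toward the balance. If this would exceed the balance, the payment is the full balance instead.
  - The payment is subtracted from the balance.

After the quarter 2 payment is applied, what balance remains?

Quarter 1: $7,615.83 +$258.94 interest = $7,874.77; pay $2,507.43 → $5,367.34
Quarter 2: $5,367.34 +$182.49 interest = $5,549.83; pay $2,430.98 → $3,118.85

$3,118.85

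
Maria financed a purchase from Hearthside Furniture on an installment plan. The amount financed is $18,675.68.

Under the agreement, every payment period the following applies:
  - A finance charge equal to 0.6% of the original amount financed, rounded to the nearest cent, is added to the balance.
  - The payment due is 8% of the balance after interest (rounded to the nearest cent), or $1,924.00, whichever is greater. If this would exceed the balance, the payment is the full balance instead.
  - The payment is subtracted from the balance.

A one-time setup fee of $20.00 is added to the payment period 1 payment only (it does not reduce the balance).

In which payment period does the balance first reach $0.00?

11

Payment period 1: opening $18,675.68; interest $112.05 → $18,787.73; payment $1,924.00 (+ $20.00 fee); balance $16,863.73
Payment period 2: opening $16,863.73; interest $112.05 → $16,975.78; payment $1,924.00; balance $15,051.78
Payment period 3: opening $15,051.78; interest $112.05 → $15,163.83; payment $1,924.00; balance $13,239.83
Payment period 4: opening $13,239.83; interest $112.05 → $13,351.88; payment $1,924.00; balance $11,427.88
Payment period 5: opening $11,427.88; interest $112.05 → $11,539.93; payment $1,924.00; balance $9,615.93
Payment period 6: opening $9,615.93; interest $112.05 → $9,727.98; payment $1,924.00; balance $7,803.98
Payment period 7: opening $7,803.98; interest $112.05 → $7,916.03; payment $1,924.00; balance $5,992.03
Payment period 8: opening $5,992.03; interest $112.05 → $6,104.08; payment $1,924.00; balance $4,180.08
Payment period 9: opening $4,180.08; interest $112.05 → $4,292.13; payment $1,924.00; balance $2,368.13
Payment period 10: opening $2,368.13; interest $112.05 → $2,480.18; payment $1,924.00; balance $556.18
Payment period 11: opening $556.18; interest $112.05 → $668.23; payment $668.23; balance $0.00
Balance reaches $0.00 in payment period 11.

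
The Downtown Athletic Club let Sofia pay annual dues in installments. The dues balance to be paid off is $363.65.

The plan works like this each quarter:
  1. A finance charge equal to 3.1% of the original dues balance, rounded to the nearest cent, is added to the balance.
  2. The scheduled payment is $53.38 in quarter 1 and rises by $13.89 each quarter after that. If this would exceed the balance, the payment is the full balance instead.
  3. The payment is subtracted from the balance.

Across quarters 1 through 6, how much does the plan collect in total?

$431.27

Quarter 1: opening $363.65; interest $11.27 → $374.92; payment $53.38; balance $321.54
Quarter 2: opening $321.54; interest $11.27 → $332.81; payment $67.27; balance $265.54
Quarter 3: opening $265.54; interest $11.27 → $276.81; payment $81.16; balance $195.65
Quarter 4: opening $195.65; interest $11.27 → $206.92; payment $95.05; balance $111.87
Quarter 5: opening $111.87; interest $11.27 → $123.14; payment $108.94; balance $14.20
Quarter 6: opening $14.20; interest $11.27 → $25.47; payment $25.47; balance $0.00
Total paid: $431.27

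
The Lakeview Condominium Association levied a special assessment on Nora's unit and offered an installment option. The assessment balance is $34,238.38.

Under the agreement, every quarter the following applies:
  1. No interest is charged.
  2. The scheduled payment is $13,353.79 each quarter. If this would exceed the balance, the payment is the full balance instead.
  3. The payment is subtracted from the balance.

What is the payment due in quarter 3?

$7,530.80

Quarter 1: opening $34,238.38; payment $13,353.79; balance $20,884.59
Quarter 2: opening $20,884.59; payment $13,353.79; balance $7,530.80
Quarter 3: opening $7,530.80; payment $7,530.80; balance $0.00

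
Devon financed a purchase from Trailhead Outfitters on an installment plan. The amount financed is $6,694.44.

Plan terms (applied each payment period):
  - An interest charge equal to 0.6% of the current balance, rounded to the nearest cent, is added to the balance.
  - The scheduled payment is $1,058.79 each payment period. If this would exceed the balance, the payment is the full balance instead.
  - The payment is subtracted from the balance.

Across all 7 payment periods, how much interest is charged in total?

$151.53

Payment period 1: $6,694.44 +$40.17 interest = $6,734.61; pay $1,058.79 → $5,675.82
Payment period 2: $5,675.82 +$34.05 interest = $5,709.87; pay $1,058.79 → $4,651.08
Payment period 3: $4,651.08 +$27.91 interest = $4,678.99; pay $1,058.79 → $3,620.20
Payment period 4: $3,620.20 +$21.72 interest = $3,641.92; pay $1,058.79 → $2,583.13
Payment period 5: $2,583.13 +$15.50 interest = $2,598.63; pay $1,058.79 → $1,539.84
Payment period 6: $1,539.84 +$9.24 interest = $1,549.08; pay $1,058.79 → $490.29
Payment period 7: $490.29 +$2.94 interest = $493.23; pay $493.23 → $0.00
Total interest: $40.17 + $34.05 + $27.91 + $21.72 + $15.50 + $9.24 + $2.94 = $151.53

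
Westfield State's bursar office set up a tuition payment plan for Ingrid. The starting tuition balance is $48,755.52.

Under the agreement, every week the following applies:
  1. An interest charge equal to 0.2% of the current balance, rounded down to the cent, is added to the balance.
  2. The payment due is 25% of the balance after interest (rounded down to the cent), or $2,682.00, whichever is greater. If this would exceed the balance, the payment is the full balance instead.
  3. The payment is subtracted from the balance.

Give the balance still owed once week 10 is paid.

$0.00

Week 1: opening $48,755.52; interest $97.51 → $48,853.03; payment $12,213.25; balance $36,639.78
Week 2: opening $36,639.78; interest $73.27 → $36,713.05; payment $9,178.26; balance $27,534.79
Week 3: opening $27,534.79; interest $55.06 → $27,589.85; payment $6,897.46; balance $20,692.39
Week 4: opening $20,692.39; interest $41.38 → $20,733.77; payment $5,183.44; balance $15,550.33
Week 5: opening $15,550.33; interest $31.10 → $15,581.43; payment $3,895.35; balance $11,686.08
Week 6: opening $11,686.08; interest $23.37 → $11,709.45; payment $2,927.36; balance $8,782.09
Week 7: opening $8,782.09; interest $17.56 → $8,799.65; payment $2,682.00; balance $6,117.65
Week 8: opening $6,117.65; interest $12.23 → $6,129.88; payment $2,682.00; balance $3,447.88
Week 9: opening $3,447.88; interest $6.89 → $3,454.77; payment $2,682.00; balance $772.77
Week 10: opening $772.77; interest $1.54 → $774.31; payment $774.31; balance $0.00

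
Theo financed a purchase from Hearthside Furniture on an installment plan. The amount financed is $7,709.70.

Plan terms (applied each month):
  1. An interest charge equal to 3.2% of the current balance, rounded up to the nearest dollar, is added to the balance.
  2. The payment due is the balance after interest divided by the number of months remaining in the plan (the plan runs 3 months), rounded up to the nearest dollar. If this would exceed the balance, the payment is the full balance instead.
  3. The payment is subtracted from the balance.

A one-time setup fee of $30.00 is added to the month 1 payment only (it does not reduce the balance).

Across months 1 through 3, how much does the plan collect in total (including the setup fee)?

Month 1: opening $7,709.70; interest $247.00 → $7,956.70; payment $2,653.00 (+ $30.00 fee); balance $5,303.70
Month 2: opening $5,303.70; interest $170.00 → $5,473.70; payment $2,737.00; balance $2,736.70
Month 3: opening $2,736.70; interest $88.00 → $2,824.70; payment $2,824.70; balance $0.00
Total paid: $8,244.70

$8,244.70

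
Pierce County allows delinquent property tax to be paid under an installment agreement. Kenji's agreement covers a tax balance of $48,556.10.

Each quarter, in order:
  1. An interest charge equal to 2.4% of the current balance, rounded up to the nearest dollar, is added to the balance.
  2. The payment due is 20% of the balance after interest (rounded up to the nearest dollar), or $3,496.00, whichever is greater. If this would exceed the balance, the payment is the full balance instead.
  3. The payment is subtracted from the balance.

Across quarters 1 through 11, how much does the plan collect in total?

Quarter 1: $48,556.10 +$1,166.00 interest = $49,722.10; pay $9,945.00 → $39,777.10
Quarter 2: $39,777.10 +$955.00 interest = $40,732.10; pay $8,147.00 → $32,585.10
Quarter 3: $32,585.10 +$783.00 interest = $33,368.10; pay $6,674.00 → $26,694.10
Quarter 4: $26,694.10 +$641.00 interest = $27,335.10; pay $5,468.00 → $21,867.10
Quarter 5: $21,867.10 +$525.00 interest = $22,392.10; pay $4,479.00 → $17,913.10
Quarter 6: $17,913.10 +$430.00 interest = $18,343.10; pay $3,669.00 → $14,674.10
Quarter 7: $14,674.10 +$353.00 interest = $15,027.10; pay $3,496.00 → $11,531.10
Quarter 8: $11,531.10 +$277.00 interest = $11,808.10; pay $3,496.00 → $8,312.10
Quarter 9: $8,312.10 +$200.00 interest = $8,512.10; pay $3,496.00 → $5,016.10
Quarter 10: $5,016.10 +$121.00 interest = $5,137.10; pay $3,496.00 → $1,641.10
Quarter 11: $1,641.10 +$40.00 interest = $1,681.10; pay $1,681.10 → $0.00
Total paid: $54,047.10

$54,047.10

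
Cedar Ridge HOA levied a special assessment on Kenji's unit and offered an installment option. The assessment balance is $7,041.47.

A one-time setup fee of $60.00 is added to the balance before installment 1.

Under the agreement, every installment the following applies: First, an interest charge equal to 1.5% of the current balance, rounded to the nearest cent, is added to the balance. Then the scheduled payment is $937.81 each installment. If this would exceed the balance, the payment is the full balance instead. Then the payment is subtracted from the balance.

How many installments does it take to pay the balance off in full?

Installment 1: opening $7,101.47; interest $106.52 → $7,207.99; payment $937.81; balance $6,270.18
Installment 2: opening $6,270.18; interest $94.05 → $6,364.23; payment $937.81; balance $5,426.42
Installment 3: opening $5,426.42; interest $81.40 → $5,507.82; payment $937.81; balance $4,570.01
Installment 4: opening $4,570.01; interest $68.55 → $4,638.56; payment $937.81; balance $3,700.75
Installment 5: opening $3,700.75; interest $55.51 → $3,756.26; payment $937.81; balance $2,818.45
Installment 6: opening $2,818.45; interest $42.28 → $2,860.73; payment $937.81; balance $1,922.92
Installment 7: opening $1,922.92; interest $28.84 → $1,951.76; payment $937.81; balance $1,013.95
Installment 8: opening $1,013.95; interest $15.21 → $1,029.16; payment $937.81; balance $91.35
Installment 9: opening $91.35; interest $1.37 → $92.72; payment $92.72; balance $0.00
Balance reaches $0.00 in installment 9.

9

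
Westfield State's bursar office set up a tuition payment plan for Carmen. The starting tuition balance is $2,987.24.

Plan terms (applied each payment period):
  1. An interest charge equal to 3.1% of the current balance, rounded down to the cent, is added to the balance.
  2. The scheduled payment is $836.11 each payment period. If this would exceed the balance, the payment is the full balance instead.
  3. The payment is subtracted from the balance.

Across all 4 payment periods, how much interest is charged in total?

$229.23

Payment period 1: opening $2,987.24; interest $92.60 → $3,079.84; payment $836.11; balance $2,243.73
Payment period 2: opening $2,243.73; interest $69.55 → $2,313.28; payment $836.11; balance $1,477.17
Payment period 3: opening $1,477.17; interest $45.79 → $1,522.96; payment $836.11; balance $686.85
Payment period 4: opening $686.85; interest $21.29 → $708.14; payment $708.14; balance $0.00
Total interest: $92.60 + $69.55 + $45.79 + $21.29 = $229.23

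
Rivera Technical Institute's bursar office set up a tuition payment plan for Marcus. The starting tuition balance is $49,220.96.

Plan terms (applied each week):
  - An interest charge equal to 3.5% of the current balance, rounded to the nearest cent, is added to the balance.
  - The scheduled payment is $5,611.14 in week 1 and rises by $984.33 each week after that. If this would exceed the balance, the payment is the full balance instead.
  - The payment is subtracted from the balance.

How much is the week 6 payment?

Week 1: opening $49,220.96; interest $1,722.73 → $50,943.69; payment $5,611.14; balance $45,332.55
Week 2: opening $45,332.55; interest $1,586.64 → $46,919.19; payment $6,595.47; balance $40,323.72
Week 3: opening $40,323.72; interest $1,411.33 → $41,735.05; payment $7,579.80; balance $34,155.25
Week 4: opening $34,155.25; interest $1,195.43 → $35,350.68; payment $8,564.13; balance $26,786.55
Week 5: opening $26,786.55; interest $937.53 → $27,724.08; payment $9,548.46; balance $18,175.62
Week 6: opening $18,175.62; interest $636.15 → $18,811.77; payment $10,532.79; balance $8,278.98

$10,532.79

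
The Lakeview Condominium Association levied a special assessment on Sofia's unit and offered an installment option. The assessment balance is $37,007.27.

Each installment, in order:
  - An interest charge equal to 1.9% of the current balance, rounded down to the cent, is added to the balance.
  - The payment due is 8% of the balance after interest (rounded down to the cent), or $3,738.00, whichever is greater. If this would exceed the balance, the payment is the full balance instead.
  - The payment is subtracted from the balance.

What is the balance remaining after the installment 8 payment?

$11,050.95

Installment 1: $37,007.27 +$703.13 interest = $37,710.40; pay $3,738.00 → $33,972.40
Installment 2: $33,972.40 +$645.47 interest = $34,617.87; pay $3,738.00 → $30,879.87
Installment 3: $30,879.87 +$586.71 interest = $31,466.58; pay $3,738.00 → $27,728.58
Installment 4: $27,728.58 +$526.84 interest = $28,255.42; pay $3,738.00 → $24,517.42
Installment 5: $24,517.42 +$465.83 interest = $24,983.25; pay $3,738.00 → $21,245.25
Installment 6: $21,245.25 +$403.65 interest = $21,648.90; pay $3,738.00 → $17,910.90
Installment 7: $17,910.90 +$340.30 interest = $18,251.20; pay $3,738.00 → $14,513.20
Installment 8: $14,513.20 +$275.75 interest = $14,788.95; pay $3,738.00 → $11,050.95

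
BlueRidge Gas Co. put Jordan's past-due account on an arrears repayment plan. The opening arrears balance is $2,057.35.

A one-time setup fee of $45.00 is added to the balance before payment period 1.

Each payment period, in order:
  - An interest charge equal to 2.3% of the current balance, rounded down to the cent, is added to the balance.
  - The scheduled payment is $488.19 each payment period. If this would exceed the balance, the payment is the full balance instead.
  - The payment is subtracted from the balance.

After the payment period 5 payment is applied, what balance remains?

$0.00

Payment period 1: opening $2,102.35; interest $48.35 → $2,150.70; payment $488.19; balance $1,662.51
Payment period 2: opening $1,662.51; interest $38.23 → $1,700.74; payment $488.19; balance $1,212.55
Payment period 3: opening $1,212.55; interest $27.88 → $1,240.43; payment $488.19; balance $752.24
Payment period 4: opening $752.24; interest $17.30 → $769.54; payment $488.19; balance $281.35
Payment period 5: opening $281.35; interest $6.47 → $287.82; payment $287.82; balance $0.00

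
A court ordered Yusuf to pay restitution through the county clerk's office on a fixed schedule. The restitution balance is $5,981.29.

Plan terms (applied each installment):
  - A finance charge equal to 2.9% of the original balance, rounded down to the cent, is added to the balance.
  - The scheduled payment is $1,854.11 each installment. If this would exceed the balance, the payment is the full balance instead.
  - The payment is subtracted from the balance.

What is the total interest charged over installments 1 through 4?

Installment 1: opening $5,981.29; interest $173.45 → $6,154.74; payment $1,854.11; balance $4,300.63
Installment 2: opening $4,300.63; interest $173.45 → $4,474.08; payment $1,854.11; balance $2,619.97
Installment 3: opening $2,619.97; interest $173.45 → $2,793.42; payment $1,854.11; balance $939.31
Installment 4: opening $939.31; interest $173.45 → $1,112.76; payment $1,112.76; balance $0.00
Total interest: $173.45 + $173.45 + $173.45 + $173.45 = $693.80

$693.80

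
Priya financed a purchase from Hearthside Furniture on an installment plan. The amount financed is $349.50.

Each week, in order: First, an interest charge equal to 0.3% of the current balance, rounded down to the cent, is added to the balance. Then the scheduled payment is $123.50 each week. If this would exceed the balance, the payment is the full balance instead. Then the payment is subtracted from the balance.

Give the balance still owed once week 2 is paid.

Week 1: opening $349.50; interest $1.04 → $350.54; payment $123.50; balance $227.04
Week 2: opening $227.04; interest $0.68 → $227.72; payment $123.50; balance $104.22

$104.22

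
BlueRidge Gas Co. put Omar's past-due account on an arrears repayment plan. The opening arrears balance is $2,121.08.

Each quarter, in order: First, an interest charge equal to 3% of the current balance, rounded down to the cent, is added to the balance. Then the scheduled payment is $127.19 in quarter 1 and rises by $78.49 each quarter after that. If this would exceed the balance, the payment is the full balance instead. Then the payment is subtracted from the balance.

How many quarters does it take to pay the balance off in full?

# | Opening | Interest | Payment | End bal
1 | $2,121.08 | $63.63 | $127.19 | $2,057.52
2 | $2,057.52 | $61.72 | $205.68 | $1,913.56
3 | $1,913.56 | $57.40 | $284.17 | $1,686.79
4 | $1,686.79 | $50.60 | $362.66 | $1,374.73
5 | $1,374.73 | $41.24 | $441.15 | $974.82
6 | $974.82 | $29.24 | $519.64 | $484.42
7 | $484.42 | $14.53 | $498.95 | $0.00
Balance reaches $0.00 in quarter 7.

7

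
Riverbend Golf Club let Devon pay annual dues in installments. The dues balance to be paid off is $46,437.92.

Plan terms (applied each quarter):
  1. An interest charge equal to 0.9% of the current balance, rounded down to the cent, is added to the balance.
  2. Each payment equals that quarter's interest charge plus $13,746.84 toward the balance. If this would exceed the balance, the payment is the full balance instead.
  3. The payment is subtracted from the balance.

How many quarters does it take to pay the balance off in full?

4

Quarter 1: opening $46,437.92; interest $417.94 → $46,855.86; payment $14,164.78; balance $32,691.08
Quarter 2: opening $32,691.08; interest $294.21 → $32,985.29; payment $14,041.05; balance $18,944.24
Quarter 3: opening $18,944.24; interest $170.49 → $19,114.73; payment $13,917.33; balance $5,197.40
Quarter 4: opening $5,197.40; interest $46.77 → $5,244.17; payment $5,244.17; balance $0.00
Balance reaches $0.00 in quarter 4.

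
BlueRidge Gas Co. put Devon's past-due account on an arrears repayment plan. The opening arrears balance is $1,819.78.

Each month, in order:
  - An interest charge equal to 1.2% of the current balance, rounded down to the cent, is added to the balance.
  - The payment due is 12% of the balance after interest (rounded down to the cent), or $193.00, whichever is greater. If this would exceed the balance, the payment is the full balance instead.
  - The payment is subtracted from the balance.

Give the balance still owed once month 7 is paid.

# | Opening | Interest | Payment | End bal
1 | $1,819.78 | $21.83 | $220.99 | $1,620.62
2 | $1,620.62 | $19.44 | $196.80 | $1,443.26
3 | $1,443.26 | $17.31 | $193.00 | $1,267.57
4 | $1,267.57 | $15.21 | $193.00 | $1,089.78
5 | $1,089.78 | $13.07 | $193.00 | $909.85
6 | $909.85 | $10.91 | $193.00 | $727.76
7 | $727.76 | $8.73 | $193.00 | $543.49

$543.49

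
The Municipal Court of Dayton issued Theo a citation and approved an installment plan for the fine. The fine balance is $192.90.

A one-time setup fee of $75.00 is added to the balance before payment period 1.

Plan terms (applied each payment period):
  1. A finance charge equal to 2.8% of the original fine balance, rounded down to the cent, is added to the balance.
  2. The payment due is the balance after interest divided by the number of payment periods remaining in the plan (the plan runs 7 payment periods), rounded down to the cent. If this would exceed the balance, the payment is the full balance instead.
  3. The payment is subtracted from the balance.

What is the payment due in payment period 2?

$39.94

Payment period 1: opening $267.90; interest $5.40 → $273.30; payment $39.04; balance $234.26
Payment period 2: opening $234.26; interest $5.40 → $239.66; payment $39.94; balance $199.72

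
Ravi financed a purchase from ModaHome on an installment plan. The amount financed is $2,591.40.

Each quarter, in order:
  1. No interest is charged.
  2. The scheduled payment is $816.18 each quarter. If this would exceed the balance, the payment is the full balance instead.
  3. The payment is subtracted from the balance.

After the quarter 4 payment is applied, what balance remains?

Quarter 1: opening $2,591.40; payment $816.18; balance $1,775.22
Quarter 2: opening $1,775.22; payment $816.18; balance $959.04
Quarter 3: opening $959.04; payment $816.18; balance $142.86
Quarter 4: opening $142.86; payment $142.86; balance $0.00

$0.00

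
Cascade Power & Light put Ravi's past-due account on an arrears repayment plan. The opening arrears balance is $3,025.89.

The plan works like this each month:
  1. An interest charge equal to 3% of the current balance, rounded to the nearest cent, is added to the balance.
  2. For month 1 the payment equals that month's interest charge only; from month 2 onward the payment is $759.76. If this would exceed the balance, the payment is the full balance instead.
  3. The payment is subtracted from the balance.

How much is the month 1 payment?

$90.78

# | Opening | Interest | Payment | End bal
1 | $3,025.89 | $90.78 | $90.78 | $3,025.89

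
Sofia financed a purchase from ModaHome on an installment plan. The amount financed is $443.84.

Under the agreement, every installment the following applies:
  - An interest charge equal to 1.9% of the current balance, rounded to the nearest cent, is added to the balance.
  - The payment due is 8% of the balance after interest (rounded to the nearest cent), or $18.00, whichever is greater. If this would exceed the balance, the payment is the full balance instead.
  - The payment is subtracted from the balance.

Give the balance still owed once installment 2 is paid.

Installment 1: $443.84 +$8.43 interest = $452.27; pay $36.18 → $416.09
Installment 2: $416.09 +$7.91 interest = $424.00; pay $33.92 → $390.08

$390.08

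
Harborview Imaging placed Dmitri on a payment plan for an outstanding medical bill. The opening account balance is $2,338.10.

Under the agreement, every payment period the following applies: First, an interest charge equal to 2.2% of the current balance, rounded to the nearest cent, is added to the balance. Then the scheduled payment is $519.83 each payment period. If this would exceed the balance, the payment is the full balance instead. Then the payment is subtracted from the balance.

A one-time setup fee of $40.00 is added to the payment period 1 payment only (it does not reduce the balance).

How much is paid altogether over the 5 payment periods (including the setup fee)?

Payment period 1: $2,338.10 +$51.44 interest = $2,389.54; pay $519.83 (+ $40.00 fee) → $1,869.71
Payment period 2: $1,869.71 +$41.13 interest = $1,910.84; pay $519.83 → $1,391.01
Payment period 3: $1,391.01 +$30.60 interest = $1,421.61; pay $519.83 → $901.78
Payment period 4: $901.78 +$19.84 interest = $921.62; pay $519.83 → $401.79
Payment period 5: $401.79 +$8.84 interest = $410.63; pay $410.63 → $0.00
Total paid: $2,529.95

$2,529.95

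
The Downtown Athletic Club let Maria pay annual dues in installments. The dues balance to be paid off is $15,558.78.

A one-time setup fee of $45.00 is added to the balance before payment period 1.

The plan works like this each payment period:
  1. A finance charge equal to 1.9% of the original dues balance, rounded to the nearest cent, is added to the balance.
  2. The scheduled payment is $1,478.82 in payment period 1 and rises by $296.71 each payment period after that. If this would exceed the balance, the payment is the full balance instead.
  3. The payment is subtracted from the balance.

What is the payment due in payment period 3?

Payment period 1: $15,603.78 +$295.62 interest = $15,899.40; pay $1,478.82 → $14,420.58
Payment period 2: $14,420.58 +$295.62 interest = $14,716.20; pay $1,775.53 → $12,940.67
Payment period 3: $12,940.67 +$295.62 interest = $13,236.29; pay $2,072.24 → $11,164.05

$2,072.24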